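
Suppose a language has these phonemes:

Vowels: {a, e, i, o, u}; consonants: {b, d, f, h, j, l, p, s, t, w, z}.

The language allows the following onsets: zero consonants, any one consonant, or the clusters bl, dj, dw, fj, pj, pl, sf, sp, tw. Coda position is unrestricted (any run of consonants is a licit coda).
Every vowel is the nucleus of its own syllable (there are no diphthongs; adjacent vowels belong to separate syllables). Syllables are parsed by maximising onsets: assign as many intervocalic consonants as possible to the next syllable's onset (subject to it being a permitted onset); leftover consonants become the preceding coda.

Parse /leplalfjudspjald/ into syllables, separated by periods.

le.plal.fjuds.pjald

Nuclei (vowels): e, a, u, a → 4 syllables.
σ1/σ2 boundary: cluster /pl/ — /pl/ is itself a permitted onset, so the whole cluster goes right; preceding coda = ∅.
σ2/σ3 boundary: /lfj/ splits as /l/ + /fj/ (/fj/ is the longest suffix that is a licit onset).
σ3/σ4 boundary: cluster /dspj/ — the longest permitted-onset suffix is /pj/; onset = /pj/, preceding coda = /ds/.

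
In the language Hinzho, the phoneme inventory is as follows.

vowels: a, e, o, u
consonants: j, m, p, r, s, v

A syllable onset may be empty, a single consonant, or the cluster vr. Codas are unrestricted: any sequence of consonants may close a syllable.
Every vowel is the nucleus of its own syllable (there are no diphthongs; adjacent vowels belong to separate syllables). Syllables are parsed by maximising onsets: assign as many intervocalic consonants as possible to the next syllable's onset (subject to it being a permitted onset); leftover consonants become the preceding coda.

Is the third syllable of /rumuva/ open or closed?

Vowels present: u, u, a; each is a nucleus, giving 3 syllables.
/u…u/ gap (V1→V2): /m/ → onset of the next syllable (single consonants are always licit onsets).
/u…a/ gap (V2→V3): /v/ is a single consonant, so it becomes the next onset.
Result: ru.mu.va.
Syllable 3 is /va/; it ends in its nucleus with no coda, so it is open.

open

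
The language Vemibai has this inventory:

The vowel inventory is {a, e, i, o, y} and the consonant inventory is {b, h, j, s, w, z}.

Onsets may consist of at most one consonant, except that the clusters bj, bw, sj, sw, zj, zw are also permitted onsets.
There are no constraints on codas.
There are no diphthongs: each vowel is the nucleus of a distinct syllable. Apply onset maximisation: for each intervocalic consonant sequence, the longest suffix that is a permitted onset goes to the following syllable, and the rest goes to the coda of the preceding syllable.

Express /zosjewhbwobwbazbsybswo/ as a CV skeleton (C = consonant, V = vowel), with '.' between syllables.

CV.CCVCC.CCVCC.CVCC.CVC.CCV

Nuclei (vowels): o, e, o, a, y, o → 6 syllables.
Between /o/ (V1) and /e/ (V2): cluster /sj/ — /sj/ is itself a permitted onset, so the whole cluster goes right; preceding coda = ∅.
Between /e/ (V2) and /o/ (V3): /whbw/; trying suffixes from longest down, /bw/ is the first permitted one, so coda /wh/ | onset /bw/.
Between /o/ (V3) and /a/ (V4): /bwb/ — longest licit onset from the right is /b/, leaving /bw/ as coda.
Between /a/ (V4) and /y/ (V5): /zbs/ — longest licit onset from the right is /s/, leaving /zb/ as coda.
Between /y/ (V5) and /o/ (V6): /bsw/ splits as /b/ + /sw/ (/sw/ is the longest suffix that is a licit onset).
Putting it together: zo.sjewh.bwobw.bazb.syb.swo.
Mapping each syllable to C/V: /zo/ → CV, /sjewh/ → CCVCC, /bwobw/ → CCVCC, /bazb/ → CVCC, /syb/ → CVC, /swo/ → CCV.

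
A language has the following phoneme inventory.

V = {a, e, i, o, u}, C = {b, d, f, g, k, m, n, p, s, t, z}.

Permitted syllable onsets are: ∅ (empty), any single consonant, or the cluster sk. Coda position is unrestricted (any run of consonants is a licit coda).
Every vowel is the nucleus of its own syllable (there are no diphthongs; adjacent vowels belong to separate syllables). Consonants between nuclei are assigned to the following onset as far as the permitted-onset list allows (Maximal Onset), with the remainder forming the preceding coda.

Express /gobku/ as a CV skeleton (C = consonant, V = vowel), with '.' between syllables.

CVC.CV

Vowels present: o, u; each is a nucleus, giving 2 syllables.
/o…u/ gap (V1→V2): /bk/ splits as /b/ + /k/ (/k/ is the longest suffix that is a licit onset).
Putting it together: gob.ku.
Mapping each syllable to C/V: /gob/ → CVC, /ku/ → CV.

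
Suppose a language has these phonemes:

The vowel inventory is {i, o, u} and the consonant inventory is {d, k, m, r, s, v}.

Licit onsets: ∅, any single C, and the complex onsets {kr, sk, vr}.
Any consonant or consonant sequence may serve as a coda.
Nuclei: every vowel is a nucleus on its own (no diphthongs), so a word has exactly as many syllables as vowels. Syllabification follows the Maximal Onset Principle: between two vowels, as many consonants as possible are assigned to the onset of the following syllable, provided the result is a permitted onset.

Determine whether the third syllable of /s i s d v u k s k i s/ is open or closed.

closed

Nuclei (vowels): i, u, i → 3 syllables.
σ1/σ2 boundary: /sdv/; trying suffixes from longest down, /v/ is the first permitted one, so coda /sd/ | onset /v/.
σ2/σ3 boundary: /ksk/ splits as /k/ + /sk/ (/sk/ is the longest suffix that is a licit onset).
So the parse is sisd.vuk.skis.
Syllable 3 is /skis/ with coda /s/, so it is closed.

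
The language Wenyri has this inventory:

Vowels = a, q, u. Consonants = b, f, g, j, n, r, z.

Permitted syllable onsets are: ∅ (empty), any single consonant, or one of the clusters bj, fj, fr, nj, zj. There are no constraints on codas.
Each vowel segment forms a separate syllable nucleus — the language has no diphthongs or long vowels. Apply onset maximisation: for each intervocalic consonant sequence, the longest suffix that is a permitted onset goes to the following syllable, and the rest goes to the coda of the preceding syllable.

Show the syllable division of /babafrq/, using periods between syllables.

The vowels are a, a, q — 3 nuclei, so 3 syllables.
Between /a/ (V1) and /a/ (V2): just /b/ — single C goes to the following onset.
Between /a/ (V2) and /q/ (V3): cluster /fr/ — /fr/ is itself a permitted onset, so the whole cluster goes right; preceding coda = ∅.

ba.ba.frq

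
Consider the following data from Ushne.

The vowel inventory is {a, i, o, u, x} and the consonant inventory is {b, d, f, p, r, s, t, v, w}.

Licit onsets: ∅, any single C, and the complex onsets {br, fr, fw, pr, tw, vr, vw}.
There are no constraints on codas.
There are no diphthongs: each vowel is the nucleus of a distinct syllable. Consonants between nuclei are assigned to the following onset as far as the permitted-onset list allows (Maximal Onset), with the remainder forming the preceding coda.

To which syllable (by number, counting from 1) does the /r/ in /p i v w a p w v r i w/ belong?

3

Nuclei (vowels): i, a, i → 3 syllables.
V1 /i/ – V2 /a/: cluster /vw/ — /vw/ is itself a permitted onset, so the whole cluster goes right; preceding coda = ∅.
V2 /a/ – V3 /i/: /pwvr/ splits as /pw/ + /vr/ (/vr/ is the longest suffix that is a licit onset).
So the parse is pi.vwapw.vriw.
The /r/ is in the onset of syllable 3 (/vriw/).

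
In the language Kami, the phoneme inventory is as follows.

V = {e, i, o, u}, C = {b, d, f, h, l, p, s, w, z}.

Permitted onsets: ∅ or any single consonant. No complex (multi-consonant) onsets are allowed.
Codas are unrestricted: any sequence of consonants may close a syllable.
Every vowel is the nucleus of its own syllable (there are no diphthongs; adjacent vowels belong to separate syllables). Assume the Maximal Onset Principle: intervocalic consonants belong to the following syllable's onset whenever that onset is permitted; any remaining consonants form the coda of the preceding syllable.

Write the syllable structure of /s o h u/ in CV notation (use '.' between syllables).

Nuclei (vowels): o, u → 2 syllables.
V1 /o/ – V2 /u/: /h/ is a single consonant, so it becomes the next onset.
Result: so.hu.
Mapping each syllable to C/V: /so/ → CV, /hu/ → CV.

CV.CV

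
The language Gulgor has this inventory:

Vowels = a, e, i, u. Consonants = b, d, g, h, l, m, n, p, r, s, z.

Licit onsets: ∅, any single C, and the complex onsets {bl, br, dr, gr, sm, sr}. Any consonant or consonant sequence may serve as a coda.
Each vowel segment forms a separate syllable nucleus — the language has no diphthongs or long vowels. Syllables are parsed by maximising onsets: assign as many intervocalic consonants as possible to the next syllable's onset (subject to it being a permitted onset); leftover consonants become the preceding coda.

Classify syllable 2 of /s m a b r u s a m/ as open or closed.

Vowels present: a, u, a; each is a nucleus, giving 3 syllables.
σ1/σ2 boundary: cluster /br/ — /br/ is itself a permitted onset, so the whole cluster goes right; preceding coda = ∅.
σ2/σ3 boundary: /s/ is a single consonant, so it becomes the next onset.
Result: sma.bru.sam.
Syllable 2 is /bru/; it ends in its nucleus with no coda, so it is open.

open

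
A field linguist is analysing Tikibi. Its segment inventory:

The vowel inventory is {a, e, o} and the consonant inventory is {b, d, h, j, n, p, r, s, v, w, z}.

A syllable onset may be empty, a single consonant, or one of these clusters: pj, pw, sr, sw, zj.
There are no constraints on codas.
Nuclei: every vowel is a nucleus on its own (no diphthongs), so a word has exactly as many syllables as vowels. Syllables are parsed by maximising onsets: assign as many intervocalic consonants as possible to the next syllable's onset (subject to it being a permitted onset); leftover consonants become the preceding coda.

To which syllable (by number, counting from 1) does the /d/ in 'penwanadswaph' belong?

3

Nuclei (vowels): e, a, a, a → 4 syllables.
/e…a/ gap (V1→V2): /nw/ — longest licit onset from the right is /w/, leaving /n/ as coda.
/a…a/ gap (V2→V3): /n/ → onset of the next syllable (single consonants are always licit onsets).
/a…a/ gap (V3→V4): /dsw/ — longest licit onset from the right is /sw/, leaving /d/ as coda.
Result: pen.wa.nad.swaph.
The /d/ is in the coda of syllable 3 (/nad/).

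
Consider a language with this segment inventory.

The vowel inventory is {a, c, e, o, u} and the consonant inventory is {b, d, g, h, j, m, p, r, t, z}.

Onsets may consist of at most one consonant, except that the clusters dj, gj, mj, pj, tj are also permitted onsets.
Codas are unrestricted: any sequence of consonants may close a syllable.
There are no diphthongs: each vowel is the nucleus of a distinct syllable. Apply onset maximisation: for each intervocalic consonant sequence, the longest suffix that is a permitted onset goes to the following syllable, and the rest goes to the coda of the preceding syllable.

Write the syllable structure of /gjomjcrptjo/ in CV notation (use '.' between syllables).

Vowels present: o, c, o; each is a nucleus, giving 3 syllables.
σ1/σ2 boundary: /mj/ is a licit onset in full, so it all attaches to the next syllable.
σ2/σ3 boundary: /rptj/; trying suffixes from longest down, /tj/ is the first permitted one, so coda /rp/ | onset /tj/.
Syllabification: gjo.mjcrp.tjo.
Mapping each syllable to C/V: /gjo/ → CCV, /mjcrp/ → CCVCC, /tjo/ → CCV.

CCV.CCVCC.CCV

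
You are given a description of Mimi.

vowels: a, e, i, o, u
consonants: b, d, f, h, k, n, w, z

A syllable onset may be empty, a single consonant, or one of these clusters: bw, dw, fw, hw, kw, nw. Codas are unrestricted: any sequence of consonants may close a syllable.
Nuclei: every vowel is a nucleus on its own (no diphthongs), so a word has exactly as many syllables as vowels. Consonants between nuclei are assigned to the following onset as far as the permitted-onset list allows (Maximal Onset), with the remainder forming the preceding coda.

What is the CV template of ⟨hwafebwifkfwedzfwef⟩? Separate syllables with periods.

CCV.CV.CCVCC.CCVCC.CCVC

The vowels are a, e, i, e, e — 5 nuclei, so 5 syllables.
Between /a/ (V1) and /e/ (V2): /f/ is a single consonant, so it becomes the next onset.
Between /e/ (V2) and /i/ (V3): /bw/ is a licit onset in full, so it all attaches to the next syllable.
Between /i/ (V3) and /e/ (V4): /fkfw/ splits as /fk/ + /fw/ (/fw/ is the longest suffix that is a licit onset).
Between /e/ (V4) and /e/ (V5): cluster /dzfw/ — the longest permitted-onset suffix is /fw/; onset = /fw/, preceding coda = /dz/.
Syllabification: hwa.fe.bwifk.fwedz.fwef.
Mapping each syllable to C/V: /hwa/ → CCV, /fe/ → CV, /bwifk/ → CCVCC, /fwedz/ → CCVCC, /fwef/ → CCVC.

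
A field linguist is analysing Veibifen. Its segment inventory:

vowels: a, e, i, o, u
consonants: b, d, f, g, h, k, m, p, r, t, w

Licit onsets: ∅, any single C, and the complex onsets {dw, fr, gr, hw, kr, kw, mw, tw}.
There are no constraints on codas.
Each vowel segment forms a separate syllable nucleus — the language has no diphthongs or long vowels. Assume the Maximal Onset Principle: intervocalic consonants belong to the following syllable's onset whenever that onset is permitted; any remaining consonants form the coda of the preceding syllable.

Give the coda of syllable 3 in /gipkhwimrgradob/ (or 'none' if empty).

none

Nuclei (vowels): i, i, a, o → 4 syllables.
/i…i/ gap (V1→V2): /pkhw/ splits as /pk/ + /hw/ (/hw/ is the longest suffix that is a licit onset).
/i…a/ gap (V2→V3): cluster /mrgr/ — the longest permitted-onset suffix is /gr/; onset = /gr/, preceding coda = /mr/.
/a…o/ gap (V3→V4): just /d/ — single C goes to the following onset.
Syllabification: gipk.hwimr.gra.dob.
Syllable 3 is /gra/: onset /gr/, nucleus /a/, coda ∅.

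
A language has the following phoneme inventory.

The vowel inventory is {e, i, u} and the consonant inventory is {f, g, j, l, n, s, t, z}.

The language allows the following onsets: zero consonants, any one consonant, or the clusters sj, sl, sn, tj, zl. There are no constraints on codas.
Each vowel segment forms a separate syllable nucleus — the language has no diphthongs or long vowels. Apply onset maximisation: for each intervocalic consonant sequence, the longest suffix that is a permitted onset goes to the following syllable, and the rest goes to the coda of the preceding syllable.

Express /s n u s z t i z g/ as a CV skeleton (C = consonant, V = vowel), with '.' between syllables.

CCVCC.CVCC

Vowels present: u, i; each is a nucleus, giving 2 syllables.
σ1/σ2 boundary: cluster /szt/ — the longest permitted-onset suffix is /t/; onset = /t/, preceding coda = /sz/.
So the parse is snusz.tizg.
Mapping each syllable to C/V: /snusz/ → CCVCC, /tizg/ → CVCC.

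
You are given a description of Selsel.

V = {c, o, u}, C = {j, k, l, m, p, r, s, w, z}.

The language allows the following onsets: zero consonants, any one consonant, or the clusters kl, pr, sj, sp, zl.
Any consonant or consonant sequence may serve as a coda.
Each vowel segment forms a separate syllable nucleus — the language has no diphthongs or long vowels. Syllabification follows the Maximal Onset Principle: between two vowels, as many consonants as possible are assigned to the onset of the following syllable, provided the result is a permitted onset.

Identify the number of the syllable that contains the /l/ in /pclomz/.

The vowels are c, o — 2 nuclei, so 2 syllables.
σ1/σ2 boundary: /l/ is a single consonant, so it becomes the next onset.
Putting it together: pc.lomz.
The /l/ is in the onset of syllable 2 (/lomz/).

2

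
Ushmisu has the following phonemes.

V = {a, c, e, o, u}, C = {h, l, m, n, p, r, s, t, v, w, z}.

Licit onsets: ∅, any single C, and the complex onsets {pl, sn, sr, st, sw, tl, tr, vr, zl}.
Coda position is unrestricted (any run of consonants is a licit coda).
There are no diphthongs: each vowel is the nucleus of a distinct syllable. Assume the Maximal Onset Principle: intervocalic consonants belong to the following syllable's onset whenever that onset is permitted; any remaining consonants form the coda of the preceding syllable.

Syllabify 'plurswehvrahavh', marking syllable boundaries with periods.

The vowels are u, e, a, a — 4 nuclei, so 4 syllables.
V1 /u/ – V2 /e/: /rsw/ splits as /r/ + /sw/ (/sw/ is the longest suffix that is a licit onset).
V2 /e/ – V3 /a/: cluster /hvr/ — the longest permitted-onset suffix is /vr/; onset = /vr/, preceding coda = /h/.
V3 /a/ – V4 /a/: /h/ is a single consonant, so it becomes the next onset.

plur.sweh.vra.havh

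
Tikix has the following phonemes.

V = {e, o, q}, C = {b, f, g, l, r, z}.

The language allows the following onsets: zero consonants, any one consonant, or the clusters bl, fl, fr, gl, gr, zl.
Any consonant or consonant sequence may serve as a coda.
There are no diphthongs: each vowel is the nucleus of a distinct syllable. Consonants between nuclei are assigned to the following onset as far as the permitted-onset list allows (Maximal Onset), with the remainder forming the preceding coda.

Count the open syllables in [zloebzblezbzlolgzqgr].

Nuclei (vowels): o, e, e, o, q → 5 syllables.
σ1/σ2 boundary: hiatus — the boundary sits between the two vowels.
σ2/σ3 boundary: /bzbl/ — longest licit onset from the right is /bl/, leaving /bz/ as coda.
σ3/σ4 boundary: cluster /zbzl/ — the longest permitted-onset suffix is /zl/; onset = /zl/, preceding coda = /zb/.
σ4/σ5 boundary: cluster /lgz/ — the longest permitted-onset suffix is /z/; onset = /z/, preceding coda = /lg/.
Syllabification: zlo.ebz.blezb.zlolg.zqgr.
Classifying each syllable: /zlo/ (open), /ebz/ (closed), /blezb/ (closed), /zlolg/ (closed), /zqgr/ (closed).
Open syllables: 1.

1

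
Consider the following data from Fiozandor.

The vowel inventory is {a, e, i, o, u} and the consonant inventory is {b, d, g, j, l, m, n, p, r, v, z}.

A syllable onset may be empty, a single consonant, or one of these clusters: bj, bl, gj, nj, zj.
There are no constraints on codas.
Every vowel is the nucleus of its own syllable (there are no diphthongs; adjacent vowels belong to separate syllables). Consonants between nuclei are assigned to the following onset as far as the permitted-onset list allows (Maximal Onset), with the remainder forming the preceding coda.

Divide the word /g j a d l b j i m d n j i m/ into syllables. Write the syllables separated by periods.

The vowels are a, i, i — 3 nuclei, so 3 syllables.
/a…i/ gap (V1→V2): /dlbj/ splits as /dl/ + /bj/ (/bj/ is the longest suffix that is a licit onset).
/i…i/ gap (V2→V3): /mdnj/ splits as /md/ + /nj/ (/nj/ is the longest suffix that is a licit onset).

gjadl.bjimd.njim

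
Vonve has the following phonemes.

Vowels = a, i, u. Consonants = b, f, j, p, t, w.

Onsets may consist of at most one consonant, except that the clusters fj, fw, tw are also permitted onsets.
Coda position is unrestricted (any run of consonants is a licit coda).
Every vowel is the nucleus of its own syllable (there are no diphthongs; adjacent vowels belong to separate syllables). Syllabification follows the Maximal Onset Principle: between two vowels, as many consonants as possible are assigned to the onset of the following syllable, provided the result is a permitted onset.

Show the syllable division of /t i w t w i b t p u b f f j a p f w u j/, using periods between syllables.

Nuclei (vowels): i, i, u, a, u → 5 syllables.
σ1/σ2 boundary: /wtw/; trying suffixes from longest down, /tw/ is the first permitted one, so coda /w/ | onset /tw/.
σ2/σ3 boundary: /btp/; trying suffixes from longest down, /p/ is the first permitted one, so coda /bt/ | onset /p/.
σ3/σ4 boundary: /bffj/ — longest licit onset from the right is /fj/, leaving /bf/ as coda.
σ4/σ5 boundary: cluster /pfw/ — the longest permitted-onset suffix is /fw/; onset = /fw/, preceding coda = /p/.

tiw.twibt.pubf.fjap.fwuj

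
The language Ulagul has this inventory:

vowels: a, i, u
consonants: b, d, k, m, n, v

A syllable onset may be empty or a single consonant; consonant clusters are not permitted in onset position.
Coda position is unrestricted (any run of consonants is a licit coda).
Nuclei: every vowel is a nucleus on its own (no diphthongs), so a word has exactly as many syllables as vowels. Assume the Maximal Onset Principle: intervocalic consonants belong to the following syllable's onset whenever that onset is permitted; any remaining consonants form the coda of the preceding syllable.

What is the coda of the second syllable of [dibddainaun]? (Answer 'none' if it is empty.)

none

Nuclei (vowels): i, a, i, a, u → 5 syllables.
/i…a/ gap (V1→V2): /bdd/ splits as /bd/ + /d/ (/d/ is the longest suffix that is a licit onset).
/a…i/ gap (V2→V3): hiatus — the boundary sits between the two vowels.
/i…a/ gap (V3→V4): just /n/ — single C goes to the following onset.
/a…u/ gap (V4→V5): hiatus — the boundary sits between the two vowels.
Result: dibd.da.i.na.un.
Syllable 2 is /da/: onset /d/, nucleus /a/, coda ∅.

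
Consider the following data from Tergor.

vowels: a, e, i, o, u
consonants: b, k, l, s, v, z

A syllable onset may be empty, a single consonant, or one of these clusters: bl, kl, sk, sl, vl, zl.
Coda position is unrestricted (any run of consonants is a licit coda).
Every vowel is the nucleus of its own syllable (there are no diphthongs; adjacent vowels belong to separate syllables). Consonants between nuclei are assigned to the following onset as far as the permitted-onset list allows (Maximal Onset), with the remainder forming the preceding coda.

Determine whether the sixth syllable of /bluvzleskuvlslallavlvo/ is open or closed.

open

Nuclei (vowels): u, e, u, a, a, o → 6 syllables.
V1 /u/ – V2 /e/: cluster /vzl/ — the longest permitted-onset suffix is /zl/; onset = /zl/, preceding coda = /v/.
V2 /e/ – V3 /u/: cluster /sk/ — /sk/ is itself a permitted onset, so the whole cluster goes right; preceding coda = ∅.
V3 /u/ – V4 /a/: /vlsl/ — longest licit onset from the right is /sl/, leaving /vl/ as coda.
V4 /a/ – V5 /a/: /ll/; trying suffixes from longest down, /l/ is the first permitted one, so coda /l/ | onset /l/.
V5 /a/ – V6 /o/: /vlv/ — longest licit onset from the right is /v/, leaving /vl/ as coda.
Result: bluv.zle.skuvl.slal.lavl.vo.
Syllable 6 is /vo/; it ends in its nucleus with no coda, so it is open.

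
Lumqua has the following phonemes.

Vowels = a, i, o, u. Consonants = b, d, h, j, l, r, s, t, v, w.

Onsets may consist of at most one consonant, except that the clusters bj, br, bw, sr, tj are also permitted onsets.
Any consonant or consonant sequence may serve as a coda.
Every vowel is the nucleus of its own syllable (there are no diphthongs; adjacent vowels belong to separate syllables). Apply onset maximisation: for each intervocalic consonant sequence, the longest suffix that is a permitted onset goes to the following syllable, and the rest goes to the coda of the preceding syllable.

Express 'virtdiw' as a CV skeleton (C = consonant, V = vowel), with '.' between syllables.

CVCC.CVC

Nuclei (vowels): i, i → 2 syllables.
Between /i/ (V1) and /i/ (V2): /rtd/ splits as /rt/ + /d/ (/d/ is the longest suffix that is a licit onset).
So the parse is virt.diw.
Mapping each syllable to C/V: /virt/ → CVCC, /diw/ → CVC.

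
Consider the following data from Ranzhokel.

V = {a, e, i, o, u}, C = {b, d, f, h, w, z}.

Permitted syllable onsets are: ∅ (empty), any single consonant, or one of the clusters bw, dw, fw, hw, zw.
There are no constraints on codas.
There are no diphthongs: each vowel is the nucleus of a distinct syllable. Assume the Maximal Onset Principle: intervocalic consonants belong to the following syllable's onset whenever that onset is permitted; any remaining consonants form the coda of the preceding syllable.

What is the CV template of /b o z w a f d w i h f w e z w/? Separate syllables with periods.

Nuclei (vowels): o, a, i, e → 4 syllables.
V1 /o/ – V2 /a/: cluster /zw/ — /zw/ is itself a permitted onset, so the whole cluster goes right; preceding coda = ∅.
V2 /a/ – V3 /i/: /fdw/ — longest licit onset from the right is /dw/, leaving /f/ as coda.
V3 /i/ – V4 /e/: /hfw/ splits as /h/ + /fw/ (/fw/ is the longest suffix that is a licit onset).
So the parse is bo.zwaf.dwih.fwezw.
Mapping each syllable to C/V: /bo/ → CV, /zwaf/ → CCVC, /dwih/ → CCVC, /fwezw/ → CCVCC.

CV.CCVC.CCVC.CCVCC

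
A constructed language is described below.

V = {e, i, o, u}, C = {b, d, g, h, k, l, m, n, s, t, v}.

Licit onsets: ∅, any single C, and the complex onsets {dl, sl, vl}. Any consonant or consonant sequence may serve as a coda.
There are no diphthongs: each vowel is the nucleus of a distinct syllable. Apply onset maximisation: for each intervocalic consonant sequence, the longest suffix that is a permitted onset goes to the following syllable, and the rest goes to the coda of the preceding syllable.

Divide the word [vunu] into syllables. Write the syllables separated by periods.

vu.nu

Vowels present: u, u; each is a nucleus, giving 2 syllables.
Between /u/ (V1) and /u/ (V2): /n/ → onset of the next syllable (single consonants are always licit onsets).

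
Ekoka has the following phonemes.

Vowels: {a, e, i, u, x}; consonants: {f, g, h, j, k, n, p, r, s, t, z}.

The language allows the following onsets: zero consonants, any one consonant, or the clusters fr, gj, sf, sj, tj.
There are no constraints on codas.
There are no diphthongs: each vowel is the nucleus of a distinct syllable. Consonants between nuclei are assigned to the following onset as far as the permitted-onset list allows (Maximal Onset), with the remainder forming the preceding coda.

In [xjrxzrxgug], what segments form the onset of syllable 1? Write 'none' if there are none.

Nuclei (vowels): x, x, x, u → 4 syllables.
Between /x/ (V1) and /x/ (V2): cluster /jr/ — the longest permitted-onset suffix is /r/; onset = /r/, preceding coda = /j/.
Between /x/ (V2) and /x/ (V3): cluster /zr/ — the longest permitted-onset suffix is /r/; onset = /r/, preceding coda = /z/.
Between /x/ (V3) and /u/ (V4): just /g/ — single C goes to the following onset.
Syllabification: xj.rxz.rx.gug.
Syllable 1 is /xj/: onset ∅, nucleus /x/, coda /j/.

none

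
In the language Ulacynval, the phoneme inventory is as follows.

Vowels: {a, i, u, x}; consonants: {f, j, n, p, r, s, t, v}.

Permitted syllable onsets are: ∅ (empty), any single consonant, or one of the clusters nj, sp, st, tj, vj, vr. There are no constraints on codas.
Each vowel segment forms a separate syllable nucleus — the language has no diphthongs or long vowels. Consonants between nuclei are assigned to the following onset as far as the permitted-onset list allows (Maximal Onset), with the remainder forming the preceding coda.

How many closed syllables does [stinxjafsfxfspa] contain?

2

Nuclei (vowels): i, x, a, x, a → 5 syllables.
Between /i/ (V1) and /x/ (V2): /n/ is a single consonant, so it becomes the next onset.
Between /x/ (V2) and /a/ (V3): /j/ → onset of the next syllable (single consonants are always licit onsets).
Between /a/ (V3) and /x/ (V4): cluster /fsf/ — the longest permitted-onset suffix is /f/; onset = /f/, preceding coda = /fs/.
Between /x/ (V4) and /a/ (V5): cluster /fsp/ — the longest permitted-onset suffix is /sp/; onset = /sp/, preceding coda = /f/.
Putting it together: sti.nx.jafs.fxf.spa.
Classifying each syllable: /sti/ (open), /nx/ (open), /jafs/ (closed), /fxf/ (closed), /spa/ (open).
Closed syllables: 2.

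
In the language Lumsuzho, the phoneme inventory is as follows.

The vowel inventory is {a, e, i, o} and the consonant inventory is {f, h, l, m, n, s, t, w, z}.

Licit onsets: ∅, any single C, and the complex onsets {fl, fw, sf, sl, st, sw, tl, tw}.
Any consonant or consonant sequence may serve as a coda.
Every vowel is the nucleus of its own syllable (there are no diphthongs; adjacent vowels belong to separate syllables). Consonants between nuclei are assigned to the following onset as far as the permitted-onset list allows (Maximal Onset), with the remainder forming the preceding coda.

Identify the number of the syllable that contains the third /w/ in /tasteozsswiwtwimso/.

The vowels are a, e, o, i, i, o — 6 nuclei, so 6 syllables.
σ1/σ2 boundary: cluster /st/ — /st/ is itself a permitted onset, so the whole cluster goes right; preceding coda = ∅.
σ2/σ3 boundary: nothing intervenes; syllable break is V.V.
σ3/σ4 boundary: /zssw/ splits as /zs/ + /sw/ (/sw/ is the longest suffix that is a licit onset).
σ4/σ5 boundary: cluster /wtw/ — the longest permitted-onset suffix is /tw/; onset = /tw/, preceding coda = /w/.
σ5/σ6 boundary: /ms/ splits as /m/ + /s/ (/s/ is the longest suffix that is a licit onset).
Result: ta.ste.ozs.swiw.twim.so.
The third /w/ is in the onset of syllable 5 (/twim/).

5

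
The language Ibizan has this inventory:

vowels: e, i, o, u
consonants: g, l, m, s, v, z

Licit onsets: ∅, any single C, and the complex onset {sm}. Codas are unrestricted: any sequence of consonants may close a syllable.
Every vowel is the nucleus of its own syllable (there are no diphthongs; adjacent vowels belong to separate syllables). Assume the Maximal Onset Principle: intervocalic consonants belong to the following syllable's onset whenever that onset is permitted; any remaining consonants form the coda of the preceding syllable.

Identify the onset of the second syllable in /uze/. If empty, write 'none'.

z

The vowels are u, e — 2 nuclei, so 2 syllables.
V1 /u/ – V2 /e/: /z/ is a single consonant, so it becomes the next onset.
Syllabification: u.ze.
Syllable 2 is /ze/: onset /z/, nucleus /e/, coda ∅.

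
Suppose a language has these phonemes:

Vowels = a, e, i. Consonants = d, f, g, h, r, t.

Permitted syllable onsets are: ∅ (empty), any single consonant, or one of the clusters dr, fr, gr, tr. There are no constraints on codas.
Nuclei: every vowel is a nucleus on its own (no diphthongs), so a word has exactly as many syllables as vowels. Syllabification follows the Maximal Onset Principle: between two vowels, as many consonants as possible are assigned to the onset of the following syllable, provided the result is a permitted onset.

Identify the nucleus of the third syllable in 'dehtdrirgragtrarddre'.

a

The vowels are e, i, a, a, e — 5 nuclei, so 5 syllables.
The third nucleus (vowel 3 from the left) is /a/.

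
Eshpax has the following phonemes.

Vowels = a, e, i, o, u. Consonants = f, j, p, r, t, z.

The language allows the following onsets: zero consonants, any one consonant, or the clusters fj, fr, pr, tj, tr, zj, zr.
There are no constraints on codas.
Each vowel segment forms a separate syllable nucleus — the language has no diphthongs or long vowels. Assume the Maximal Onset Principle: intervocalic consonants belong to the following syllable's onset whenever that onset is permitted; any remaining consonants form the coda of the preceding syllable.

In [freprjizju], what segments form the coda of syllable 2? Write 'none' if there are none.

none

Vowels present: e, i, u; each is a nucleus, giving 3 syllables.
/e…i/ gap (V1→V2): cluster /prj/ — the longest permitted-onset suffix is /j/; onset = /j/, preceding coda = /pr/.
/i…u/ gap (V2→V3): /zj/ is a licit onset in full, so it all attaches to the next syllable.
Result: frepr.ji.zju.
Syllable 2 is /ji/: onset /j/, nucleus /i/, coda ∅.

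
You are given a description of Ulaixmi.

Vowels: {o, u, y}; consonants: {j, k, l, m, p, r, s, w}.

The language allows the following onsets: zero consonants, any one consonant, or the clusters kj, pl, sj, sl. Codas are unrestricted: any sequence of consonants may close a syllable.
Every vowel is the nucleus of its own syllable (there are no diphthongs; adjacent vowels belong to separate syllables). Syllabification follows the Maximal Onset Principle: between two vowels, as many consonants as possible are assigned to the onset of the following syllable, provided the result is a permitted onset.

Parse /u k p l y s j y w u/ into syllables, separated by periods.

Nuclei (vowels): u, y, y, u → 4 syllables.
Between /u/ (V1) and /y/ (V2): /kpl/; trying suffixes from longest down, /pl/ is the first permitted one, so coda /k/ | onset /pl/.
Between /y/ (V2) and /y/ (V3): cluster /sj/ — /sj/ is itself a permitted onset, so the whole cluster goes right; preceding coda = ∅.
Between /y/ (V3) and /u/ (V4): /w/ → onset of the next syllable (single consonants are always licit onsets).

uk.ply.sjy.wu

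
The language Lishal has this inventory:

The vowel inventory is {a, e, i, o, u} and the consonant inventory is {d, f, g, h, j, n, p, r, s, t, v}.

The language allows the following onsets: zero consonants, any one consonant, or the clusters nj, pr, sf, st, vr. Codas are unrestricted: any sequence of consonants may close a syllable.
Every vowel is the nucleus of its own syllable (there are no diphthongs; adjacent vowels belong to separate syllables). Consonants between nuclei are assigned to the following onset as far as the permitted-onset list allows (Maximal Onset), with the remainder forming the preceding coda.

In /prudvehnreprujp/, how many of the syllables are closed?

The vowels are u, e, e, u — 4 nuclei, so 4 syllables.
Between /u/ (V1) and /e/ (V2): /dv/ splits as /d/ + /v/ (/v/ is the longest suffix that is a licit onset).
Between /e/ (V2) and /e/ (V3): /hnr/ — longest licit onset from the right is /r/, leaving /hn/ as coda.
Between /e/ (V3) and /u/ (V4): /pr/ is a licit onset in full, so it all attaches to the next syllable.
Syllabification: prud.vehn.re.prujp.
Classifying each syllable: /prud/ (closed), /vehn/ (closed), /re/ (open), /prujp/ (closed).
Closed syllables: 3.

3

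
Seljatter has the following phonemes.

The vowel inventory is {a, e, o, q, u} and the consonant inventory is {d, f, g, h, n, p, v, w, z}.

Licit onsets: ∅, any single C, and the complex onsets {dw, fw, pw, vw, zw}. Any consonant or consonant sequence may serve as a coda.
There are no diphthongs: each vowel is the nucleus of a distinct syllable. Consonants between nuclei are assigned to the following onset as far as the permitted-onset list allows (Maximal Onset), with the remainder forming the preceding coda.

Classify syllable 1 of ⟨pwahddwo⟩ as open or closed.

closed

The vowels are a, o — 2 nuclei, so 2 syllables.
Between /a/ (V1) and /o/ (V2): /hddw/ splits as /hd/ + /dw/ (/dw/ is the longest suffix that is a licit onset).
So the parse is pwahd.dwo.
Syllable 1 is /pwahd/ with coda /hd/, so it is closed.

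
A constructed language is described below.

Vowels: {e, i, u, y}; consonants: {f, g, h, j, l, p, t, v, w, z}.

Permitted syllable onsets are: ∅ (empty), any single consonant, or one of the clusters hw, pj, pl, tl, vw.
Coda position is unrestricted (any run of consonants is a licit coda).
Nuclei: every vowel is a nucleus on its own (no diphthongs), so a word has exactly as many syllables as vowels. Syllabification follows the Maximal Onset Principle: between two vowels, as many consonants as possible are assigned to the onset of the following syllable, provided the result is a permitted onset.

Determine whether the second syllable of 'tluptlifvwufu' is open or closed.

closed

Nuclei (vowels): u, i, u, u → 4 syllables.
σ1/σ2 boundary: /ptl/ splits as /p/ + /tl/ (/tl/ is the longest suffix that is a licit onset).
σ2/σ3 boundary: /fvw/; trying suffixes from longest down, /vw/ is the first permitted one, so coda /f/ | onset /vw/.
σ3/σ4 boundary: just /f/ — single C goes to the following onset.
Putting it together: tlup.tlif.vwu.fu.
Syllable 2 is /tlif/ with coda /f/, so it is closed.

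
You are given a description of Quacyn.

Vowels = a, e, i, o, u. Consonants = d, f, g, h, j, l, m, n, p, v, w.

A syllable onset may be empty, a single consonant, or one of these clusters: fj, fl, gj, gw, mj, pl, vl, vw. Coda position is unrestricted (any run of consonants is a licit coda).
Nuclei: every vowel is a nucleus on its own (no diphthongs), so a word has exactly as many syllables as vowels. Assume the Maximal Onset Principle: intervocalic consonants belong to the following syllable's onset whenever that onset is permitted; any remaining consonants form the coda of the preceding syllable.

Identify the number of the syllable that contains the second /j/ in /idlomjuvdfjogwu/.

The vowels are i, o, u, o, u — 5 nuclei, so 5 syllables.
V1 /i/ – V2 /o/: /dl/; trying suffixes from longest down, /l/ is the first permitted one, so coda /d/ | onset /l/.
V2 /o/ – V3 /u/: /mj/ — entire cluster is a permitted onset → onset /mj/, coda ∅.
V3 /u/ – V4 /o/: /vdfj/ splits as /vd/ + /fj/ (/fj/ is the longest suffix that is a licit onset).
V4 /o/ – V5 /u/: /gw/ — entire cluster is a permitted onset → onset /gw/, coda ∅.
Syllabification: id.lo.mjuvd.fjo.gwu.
The second /j/ is in the onset of syllable 4 (/fjo/).

4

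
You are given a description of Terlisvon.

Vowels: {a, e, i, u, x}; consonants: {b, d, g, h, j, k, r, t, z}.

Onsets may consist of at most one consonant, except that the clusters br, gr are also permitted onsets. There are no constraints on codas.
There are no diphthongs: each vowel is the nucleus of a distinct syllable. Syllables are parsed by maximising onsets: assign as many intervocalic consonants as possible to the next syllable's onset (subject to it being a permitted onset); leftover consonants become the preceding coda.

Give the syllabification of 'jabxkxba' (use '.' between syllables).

ja.bx.kx.ba

Vowels present: a, x, x, a; each is a nucleus, giving 4 syllables.
/a…x/ gap (V1→V2): /b/ is a single consonant, so it becomes the next onset.
/x…x/ gap (V2→V3): /k/ is a single consonant, so it becomes the next onset.
/x…a/ gap (V3→V4): /b/ → onset of the next syllable (single consonants are always licit onsets).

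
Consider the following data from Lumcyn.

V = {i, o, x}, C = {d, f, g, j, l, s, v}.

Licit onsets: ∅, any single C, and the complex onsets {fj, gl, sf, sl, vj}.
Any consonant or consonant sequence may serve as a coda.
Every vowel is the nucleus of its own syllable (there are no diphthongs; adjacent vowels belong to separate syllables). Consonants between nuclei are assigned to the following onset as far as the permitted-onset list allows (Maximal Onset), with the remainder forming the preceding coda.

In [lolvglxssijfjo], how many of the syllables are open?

The vowels are o, x, i, o — 4 nuclei, so 4 syllables.
Between /o/ (V1) and /x/ (V2): /lvgl/; trying suffixes from longest down, /gl/ is the first permitted one, so coda /lv/ | onset /gl/.
Between /x/ (V2) and /i/ (V3): /ss/ — longest licit onset from the right is /s/, leaving /s/ as coda.
Between /i/ (V3) and /o/ (V4): /jfj/; trying suffixes from longest down, /fj/ is the first permitted one, so coda /j/ | onset /fj/.
Result: lolv.glxs.sij.fjo.
Classifying each syllable: /lolv/ (closed), /glxs/ (closed), /sij/ (closed), /fjo/ (open).
Open syllables: 1.

1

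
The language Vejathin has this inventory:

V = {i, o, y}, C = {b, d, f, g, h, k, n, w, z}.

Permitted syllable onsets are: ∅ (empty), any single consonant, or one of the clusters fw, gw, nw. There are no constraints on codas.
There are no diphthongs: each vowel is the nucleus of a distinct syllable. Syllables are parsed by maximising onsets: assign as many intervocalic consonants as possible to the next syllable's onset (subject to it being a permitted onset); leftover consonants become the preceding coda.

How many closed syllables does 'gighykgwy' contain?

2

The vowels are i, y, y — 3 nuclei, so 3 syllables.
/i…y/ gap (V1→V2): cluster /gh/ — the longest permitted-onset suffix is /h/; onset = /h/, preceding coda = /g/.
/y…y/ gap (V2→V3): /kgw/ — longest licit onset from the right is /gw/, leaving /k/ as coda.
Putting it together: gig.hyk.gwy.
Classifying each syllable: /gig/ (closed), /hyk/ (closed), /gwy/ (open).
Closed syllables: 2.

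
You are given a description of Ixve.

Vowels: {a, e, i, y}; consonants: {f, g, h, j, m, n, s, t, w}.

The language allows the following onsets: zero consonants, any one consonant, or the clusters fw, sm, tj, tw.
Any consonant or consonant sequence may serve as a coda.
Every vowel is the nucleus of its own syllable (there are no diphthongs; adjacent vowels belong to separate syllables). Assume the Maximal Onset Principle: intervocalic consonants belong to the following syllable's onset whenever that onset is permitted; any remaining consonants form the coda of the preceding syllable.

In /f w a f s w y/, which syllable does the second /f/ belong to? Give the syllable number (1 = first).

1

Vowels present: a, y; each is a nucleus, giving 2 syllables.
/a…y/ gap (V1→V2): /fsw/ — longest licit onset from the right is /w/, leaving /fs/ as coda.
Putting it together: fwafs.wy.
The second /f/ is in the coda of syllable 1 (/fwafs/).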